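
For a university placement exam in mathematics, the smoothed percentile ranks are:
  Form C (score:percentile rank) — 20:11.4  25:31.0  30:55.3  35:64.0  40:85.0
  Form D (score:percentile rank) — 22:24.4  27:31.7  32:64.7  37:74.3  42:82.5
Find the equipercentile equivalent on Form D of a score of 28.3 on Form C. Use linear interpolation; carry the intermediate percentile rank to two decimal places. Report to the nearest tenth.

PR of 28.3 on Form C: 31.0 + (28.3 − 25)/(30 − 25) × (55.3 − 31.0) = 47.04
On Form D, PR 47.04 falls between score 27 (PR 31.7) and 32 (PR 64.7).
Interpolate: 27 + (47.04 − 31.7)/(64.7 − 31.7) × (32 − 27) = 29.3

29.3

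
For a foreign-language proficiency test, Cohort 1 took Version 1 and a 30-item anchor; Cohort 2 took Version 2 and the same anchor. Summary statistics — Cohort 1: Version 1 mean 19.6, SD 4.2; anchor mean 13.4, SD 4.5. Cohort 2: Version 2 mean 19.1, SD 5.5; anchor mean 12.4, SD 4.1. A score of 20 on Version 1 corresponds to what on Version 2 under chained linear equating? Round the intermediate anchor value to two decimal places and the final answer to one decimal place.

21.0

Version 1 → anchor (Cohort 1): v = (4.5/4.2)(20 − 19.6) + 13.4 = 13.83
anchor → Version 2 (Cohort 2): y = (5.5/4.1)(13.83 − 12.4) + 19.1 = 21.0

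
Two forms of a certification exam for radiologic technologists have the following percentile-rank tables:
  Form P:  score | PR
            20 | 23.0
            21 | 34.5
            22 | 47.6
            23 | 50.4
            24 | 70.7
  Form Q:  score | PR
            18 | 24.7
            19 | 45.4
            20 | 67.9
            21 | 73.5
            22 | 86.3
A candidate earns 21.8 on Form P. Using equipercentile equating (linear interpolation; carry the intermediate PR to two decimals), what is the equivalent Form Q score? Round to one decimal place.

PR of 21.8 on Form P: 34.5 + (21.8 − 21)/(22 − 21) × (47.6 − 34.5) = 44.98
On Form Q, PR 44.98 falls between score 18 (PR 24.7) and 19 (PR 45.4).
Interpolate: 18 + (44.98 − 24.7)/(45.4 − 24.7) × (19 − 18) = 19.0

19.0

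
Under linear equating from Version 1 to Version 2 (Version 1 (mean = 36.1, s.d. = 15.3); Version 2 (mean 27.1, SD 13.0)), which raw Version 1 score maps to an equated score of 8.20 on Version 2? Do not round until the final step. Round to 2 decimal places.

Invert y = (SD_Y/SD_X)(x − M_X) + M_Y:
x = (SD_X/SD_Y)(y − M_Y) + M_X = (15.3/13.0)(8.20 − 27.1) + 36.1
x = 1.176923 × -18.900 + 36.1 = 13.86

13.86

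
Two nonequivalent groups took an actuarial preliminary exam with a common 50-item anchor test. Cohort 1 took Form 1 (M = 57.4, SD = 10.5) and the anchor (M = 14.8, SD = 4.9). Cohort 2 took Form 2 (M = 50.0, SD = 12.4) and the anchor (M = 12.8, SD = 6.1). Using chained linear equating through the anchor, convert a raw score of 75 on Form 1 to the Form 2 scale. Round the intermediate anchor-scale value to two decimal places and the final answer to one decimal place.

Form 1 → anchor (Cohort 1): v = (4.9/10.5)(75 − 57.4) + 14.8 = 23.01
anchor → Form 2 (Cohort 2): y = (12.4/6.1)(23.01 − 12.8) + 50.0 = 70.8

70.8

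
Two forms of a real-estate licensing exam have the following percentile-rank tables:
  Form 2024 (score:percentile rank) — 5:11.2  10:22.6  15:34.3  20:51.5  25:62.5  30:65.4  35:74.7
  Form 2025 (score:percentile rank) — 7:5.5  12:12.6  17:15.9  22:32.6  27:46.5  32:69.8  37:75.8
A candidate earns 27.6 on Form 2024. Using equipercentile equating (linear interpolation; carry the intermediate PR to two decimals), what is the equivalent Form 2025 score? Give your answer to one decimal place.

30.8

PR of 27.6 on Form 2024: 62.5 + (27.6 − 25)/(30 − 25) × (65.4 − 62.5) = 64.01
On Form 2025, PR 64.01 falls between score 27 (PR 46.5) and 32 (PR 69.8).
Interpolate: 27 + (64.01 − 46.5)/(69.8 − 46.5) × (32 − 27) = 30.8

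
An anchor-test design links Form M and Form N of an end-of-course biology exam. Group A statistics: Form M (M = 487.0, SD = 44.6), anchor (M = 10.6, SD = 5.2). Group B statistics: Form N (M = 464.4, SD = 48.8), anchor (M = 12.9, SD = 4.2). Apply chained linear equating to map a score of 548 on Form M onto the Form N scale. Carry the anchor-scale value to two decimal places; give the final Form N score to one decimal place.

Form M → anchor (Group A): v = (5.2/44.6)(548 − 487.0) + 10.6 = 17.71
anchor → Form N (Group B): y = (48.8/4.2)(17.71 − 12.9) + 464.4 = 520.3

520.3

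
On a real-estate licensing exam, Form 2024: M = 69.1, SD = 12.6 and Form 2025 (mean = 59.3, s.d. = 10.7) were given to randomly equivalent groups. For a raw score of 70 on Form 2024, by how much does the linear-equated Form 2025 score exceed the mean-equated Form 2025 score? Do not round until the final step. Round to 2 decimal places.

-0.14

Mean-equated: 70 + (59.3 − 69.1) = 60.20
Linear-equated: (10.7/12.6)(70 − 69.1) + 59.3 = 60.064
Difference = 60.064 − 60.20 = -0.14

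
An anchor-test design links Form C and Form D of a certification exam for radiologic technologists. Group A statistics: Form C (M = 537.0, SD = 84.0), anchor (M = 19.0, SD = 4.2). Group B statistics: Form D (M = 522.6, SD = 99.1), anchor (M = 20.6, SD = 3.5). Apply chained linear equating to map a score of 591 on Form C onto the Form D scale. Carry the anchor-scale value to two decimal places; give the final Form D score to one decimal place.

553.7

Form C → anchor (Group A): v = (4.2/84.0)(591 − 537.0) + 19.0 = 21.70
anchor → Form D (Group B): y = (99.1/3.5)(21.70 − 20.6) + 522.6 = 553.7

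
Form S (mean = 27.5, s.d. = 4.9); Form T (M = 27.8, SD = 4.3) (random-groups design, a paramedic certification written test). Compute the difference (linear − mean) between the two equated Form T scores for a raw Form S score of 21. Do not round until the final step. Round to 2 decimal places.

0.80

Mean-equated: 21 + (27.8 − 27.5) = 21.30
Linear-equated: (4.3/4.9)(21 − 27.5) + 27.8 = 22.096
Difference = 22.096 − 21.30 = 0.80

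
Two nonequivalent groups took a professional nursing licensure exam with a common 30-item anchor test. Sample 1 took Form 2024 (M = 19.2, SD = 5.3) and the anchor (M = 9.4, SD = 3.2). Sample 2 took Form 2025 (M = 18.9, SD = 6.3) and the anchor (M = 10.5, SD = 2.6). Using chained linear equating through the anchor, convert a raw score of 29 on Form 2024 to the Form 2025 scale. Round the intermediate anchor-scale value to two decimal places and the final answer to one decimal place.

Form 2024 → anchor (Sample 1): v = (3.2/5.3)(29 − 19.2) + 9.4 = 15.32
anchor → Form 2025 (Sample 2): y = (6.3/2.6)(15.32 − 10.5) + 18.9 = 30.6

30.6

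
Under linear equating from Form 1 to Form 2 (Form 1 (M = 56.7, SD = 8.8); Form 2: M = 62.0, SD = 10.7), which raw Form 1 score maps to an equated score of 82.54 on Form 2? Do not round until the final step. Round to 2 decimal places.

Invert y = (SD_Y/SD_X)(x − M_X) + M_Y:
x = (SD_X/SD_Y)(y − M_Y) + M_X = (8.8/10.7)(82.54 − 62.0) + 56.7
x = 0.822430 × 20.540 + 56.7 = 73.59

73.59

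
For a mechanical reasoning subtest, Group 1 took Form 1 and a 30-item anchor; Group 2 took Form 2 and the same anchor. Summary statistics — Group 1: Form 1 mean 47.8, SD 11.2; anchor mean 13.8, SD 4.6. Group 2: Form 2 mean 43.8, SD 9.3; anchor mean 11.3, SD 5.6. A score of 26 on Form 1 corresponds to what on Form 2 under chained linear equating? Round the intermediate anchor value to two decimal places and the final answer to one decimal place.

Form 1 → anchor (Group 1): v = (4.6/11.2)(26 − 47.8) + 13.8 = 4.85
anchor → Form 2 (Group 2): y = (9.3/5.6)(4.85 − 11.3) + 43.8 = 33.1

33.1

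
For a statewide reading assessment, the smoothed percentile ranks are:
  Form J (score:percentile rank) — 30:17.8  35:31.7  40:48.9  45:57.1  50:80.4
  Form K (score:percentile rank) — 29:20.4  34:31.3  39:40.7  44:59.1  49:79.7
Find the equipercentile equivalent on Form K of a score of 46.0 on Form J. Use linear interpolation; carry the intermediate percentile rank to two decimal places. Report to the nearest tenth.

PR of 46.0 on Form J: 57.1 + (46.0 − 45)/(50 − 45) × (80.4 − 57.1) = 61.76
On Form K, PR 61.76 falls between score 44 (PR 59.1) and 49 (PR 79.7).
Interpolate: 44 + (61.76 − 59.1)/(79.7 − 59.1) × (49 − 44) = 44.6

44.6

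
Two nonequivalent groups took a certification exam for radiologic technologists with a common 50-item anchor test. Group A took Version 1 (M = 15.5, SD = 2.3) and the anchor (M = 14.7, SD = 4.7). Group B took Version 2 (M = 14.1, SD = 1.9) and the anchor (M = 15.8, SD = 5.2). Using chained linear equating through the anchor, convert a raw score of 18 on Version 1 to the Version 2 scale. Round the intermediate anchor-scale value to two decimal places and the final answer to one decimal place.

Version 1 → anchor (Group A): v = (4.7/2.3)(18 − 15.5) + 14.7 = 19.81
anchor → Version 2 (Group B): y = (1.9/5.2)(19.81 − 15.8) + 14.1 = 15.6

15.6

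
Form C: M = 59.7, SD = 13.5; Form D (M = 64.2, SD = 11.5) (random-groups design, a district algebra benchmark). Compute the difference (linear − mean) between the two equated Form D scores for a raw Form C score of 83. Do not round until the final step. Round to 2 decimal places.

Mean-equated: 83 + (64.2 − 59.7) = 87.50
Linear-equated: (11.5/13.5)(83 − 59.7) + 64.2 = 84.048
Difference = 84.048 − 87.50 = -3.45

-3.45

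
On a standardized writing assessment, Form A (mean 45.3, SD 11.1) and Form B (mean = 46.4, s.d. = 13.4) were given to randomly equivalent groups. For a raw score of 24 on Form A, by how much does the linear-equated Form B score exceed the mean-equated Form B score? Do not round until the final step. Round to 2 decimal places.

-4.41

Mean-equated: 24 + (46.4 − 45.3) = 25.10
Linear-equated: (13.4/11.1)(24 − 45.3) + 46.4 = 20.686
Difference = 20.686 − 25.10 = -4.41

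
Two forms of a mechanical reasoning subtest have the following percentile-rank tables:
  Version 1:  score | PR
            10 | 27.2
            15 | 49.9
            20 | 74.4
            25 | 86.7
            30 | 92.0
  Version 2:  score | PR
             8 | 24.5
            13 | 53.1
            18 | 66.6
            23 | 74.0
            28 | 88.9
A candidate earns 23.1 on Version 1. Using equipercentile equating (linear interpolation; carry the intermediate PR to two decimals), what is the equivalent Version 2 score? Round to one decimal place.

25.7

PR of 23.1 on Version 1: 74.4 + (23.1 − 20)/(25 − 20) × (86.7 − 74.4) = 82.03
On Version 2, PR 82.03 falls between score 23 (PR 74.0) and 28 (PR 88.9).
Interpolate: 23 + (82.03 − 74.0)/(88.9 − 74.0) × (28 − 23) = 25.7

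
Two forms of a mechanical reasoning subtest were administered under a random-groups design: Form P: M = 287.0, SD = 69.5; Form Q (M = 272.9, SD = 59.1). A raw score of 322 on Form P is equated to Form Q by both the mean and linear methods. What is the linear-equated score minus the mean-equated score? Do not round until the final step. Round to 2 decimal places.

-5.24

Mean-equated: 322 + (272.9 − 287.0) = 307.90
Linear-equated: (59.1/69.5)(322 − 287.0) + 272.9 = 302.663
Difference = 302.663 − 307.90 = -5.24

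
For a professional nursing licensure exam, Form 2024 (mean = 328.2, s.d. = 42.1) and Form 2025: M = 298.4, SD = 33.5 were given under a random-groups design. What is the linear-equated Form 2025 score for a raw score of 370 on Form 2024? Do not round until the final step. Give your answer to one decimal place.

331.7

Linear equating: y = (SD_Y/SD_X)(x − M_X) + M_Y
y = (33.5/42.1)(370 − 328.2) + 298.4
y = 0.795724 × 41.8 + 298.4 = 33.2613 + 298.4 = 331.7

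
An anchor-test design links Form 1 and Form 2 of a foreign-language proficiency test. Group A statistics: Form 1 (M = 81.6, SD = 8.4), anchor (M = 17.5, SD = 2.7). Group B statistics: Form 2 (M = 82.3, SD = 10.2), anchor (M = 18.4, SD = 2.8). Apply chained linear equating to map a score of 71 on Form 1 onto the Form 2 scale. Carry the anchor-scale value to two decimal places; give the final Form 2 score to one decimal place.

Form 1 → anchor (Group A): v = (2.7/8.4)(71 − 81.6) + 17.5 = 14.09
anchor → Form 2 (Group B): y = (10.2/2.8)(14.09 − 18.4) + 82.3 = 66.6

66.6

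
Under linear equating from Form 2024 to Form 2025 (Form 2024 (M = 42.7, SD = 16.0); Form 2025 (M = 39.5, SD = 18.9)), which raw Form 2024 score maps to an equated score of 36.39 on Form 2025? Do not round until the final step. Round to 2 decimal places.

Invert y = (SD_Y/SD_X)(x − M_X) + M_Y:
x = (SD_X/SD_Y)(y − M_Y) + M_X = (16.0/18.9)(36.39 − 39.5) + 42.7
x = 0.846561 × -3.110 + 42.7 = 40.07

40.07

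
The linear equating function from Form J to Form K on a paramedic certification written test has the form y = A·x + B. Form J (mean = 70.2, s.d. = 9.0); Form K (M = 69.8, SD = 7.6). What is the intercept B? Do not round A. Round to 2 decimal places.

10.52

A = SD_Y / SD_X = 7.6 / 9.0 = 0.844444
B = M_Y − A·M_X = 69.8 − 0.844444 × 70.2 = 10.52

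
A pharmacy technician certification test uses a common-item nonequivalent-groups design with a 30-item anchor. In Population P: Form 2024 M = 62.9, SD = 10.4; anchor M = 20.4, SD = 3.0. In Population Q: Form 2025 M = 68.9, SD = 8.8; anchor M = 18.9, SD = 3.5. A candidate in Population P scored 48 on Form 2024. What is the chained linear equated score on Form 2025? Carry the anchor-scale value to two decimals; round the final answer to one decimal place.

Form 2024 → anchor (Population P): v = (3.0/10.4)(48 − 62.9) + 20.4 = 16.10
anchor → Form 2025 (Population Q): y = (8.8/3.5)(16.10 − 18.9) + 68.9 = 61.9

61.9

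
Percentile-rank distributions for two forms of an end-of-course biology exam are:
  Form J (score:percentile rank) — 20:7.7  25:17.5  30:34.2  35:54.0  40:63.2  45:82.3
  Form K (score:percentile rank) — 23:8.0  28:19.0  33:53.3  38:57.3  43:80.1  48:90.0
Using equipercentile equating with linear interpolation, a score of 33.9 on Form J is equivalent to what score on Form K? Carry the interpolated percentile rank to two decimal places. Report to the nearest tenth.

PR of 33.9 on Form J: 34.2 + (33.9 − 30)/(35 − 30) × (54.0 − 34.2) = 49.64
On Form K, PR 49.64 falls between score 28 (PR 19.0) and 33 (PR 53.3).
Interpolate: 28 + (49.64 − 19.0)/(53.3 − 19.0) × (33 − 28) = 32.5

32.5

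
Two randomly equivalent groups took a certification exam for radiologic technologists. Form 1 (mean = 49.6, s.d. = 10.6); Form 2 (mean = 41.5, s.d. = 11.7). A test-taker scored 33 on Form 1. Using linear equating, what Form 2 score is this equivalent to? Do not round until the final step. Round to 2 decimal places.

23.18

Linear equating: y = (SD_Y/SD_X)(x − M_X) + M_Y
y = (11.7/10.6)(33 − 49.6) + 41.5
y = 1.103774 × -16.6 + 41.5 = -18.3226 + 41.5 = 23.18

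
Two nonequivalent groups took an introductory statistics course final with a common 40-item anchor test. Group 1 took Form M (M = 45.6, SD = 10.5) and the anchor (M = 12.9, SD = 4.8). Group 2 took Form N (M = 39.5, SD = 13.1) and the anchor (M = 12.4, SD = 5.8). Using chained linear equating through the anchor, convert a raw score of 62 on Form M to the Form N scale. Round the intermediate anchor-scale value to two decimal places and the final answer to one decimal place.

57.6

Form M → anchor (Group 1): v = (4.8/10.5)(62 − 45.6) + 12.9 = 20.40
anchor → Form N (Group 2): y = (13.1/5.8)(20.40 − 12.4) + 39.5 = 57.6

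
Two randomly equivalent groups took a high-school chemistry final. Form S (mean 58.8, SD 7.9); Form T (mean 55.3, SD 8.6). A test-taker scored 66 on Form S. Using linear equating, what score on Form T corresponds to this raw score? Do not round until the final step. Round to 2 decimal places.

Linear equating: y = (SD_Y/SD_X)(x − M_X) + M_Y
y = (8.6/7.9)(66 − 58.8) + 55.3
y = 1.088608 × 7.2 + 55.3 = 7.8380 + 55.3 = 63.14

63.14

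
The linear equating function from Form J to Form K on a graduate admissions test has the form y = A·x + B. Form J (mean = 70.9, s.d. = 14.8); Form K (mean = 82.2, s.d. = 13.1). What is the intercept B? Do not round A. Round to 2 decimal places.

19.44

A = SD_Y / SD_X = 13.1 / 14.8 = 0.885135
B = M_Y − A·M_X = 82.2 − 0.885135 × 70.9 = 19.44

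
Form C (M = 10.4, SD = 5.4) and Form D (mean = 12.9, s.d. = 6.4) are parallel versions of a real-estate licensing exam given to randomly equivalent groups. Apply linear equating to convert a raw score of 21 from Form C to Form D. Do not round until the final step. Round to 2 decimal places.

25.46

Linear equating: y = (SD_Y/SD_X)(x − M_X) + M_Y
y = (6.4/5.4)(21 − 10.4) + 12.9
y = 1.185185 × 10.6 + 12.9 = 12.5630 + 12.9 = 25.46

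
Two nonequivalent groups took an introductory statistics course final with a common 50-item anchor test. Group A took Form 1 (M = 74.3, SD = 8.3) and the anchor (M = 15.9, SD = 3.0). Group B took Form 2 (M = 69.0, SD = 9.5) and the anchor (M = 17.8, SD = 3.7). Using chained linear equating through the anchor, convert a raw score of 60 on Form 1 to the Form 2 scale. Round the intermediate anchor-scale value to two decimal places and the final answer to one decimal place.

Form 1 → anchor (Group A): v = (3.0/8.3)(60 − 74.3) + 15.9 = 10.73
anchor → Form 2 (Group B): y = (9.5/3.7)(10.73 − 17.8) + 69.0 = 50.8

50.8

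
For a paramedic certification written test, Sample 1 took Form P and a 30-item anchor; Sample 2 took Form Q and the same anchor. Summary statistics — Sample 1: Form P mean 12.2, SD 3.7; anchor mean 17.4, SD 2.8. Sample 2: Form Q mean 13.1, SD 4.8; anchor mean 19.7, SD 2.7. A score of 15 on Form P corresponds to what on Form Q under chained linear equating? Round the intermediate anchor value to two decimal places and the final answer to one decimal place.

Form P → anchor (Sample 1): v = (2.8/3.7)(15 − 12.2) + 17.4 = 19.52
anchor → Form Q (Sample 2): y = (4.8/2.7)(19.52 − 19.7) + 13.1 = 12.8

12.8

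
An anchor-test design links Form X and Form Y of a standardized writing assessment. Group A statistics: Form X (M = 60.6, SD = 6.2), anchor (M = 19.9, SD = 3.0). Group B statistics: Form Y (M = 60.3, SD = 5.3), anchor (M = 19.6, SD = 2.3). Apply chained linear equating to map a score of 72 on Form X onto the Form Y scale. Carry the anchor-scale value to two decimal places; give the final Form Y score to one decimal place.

Form X → anchor (Group A): v = (3.0/6.2)(72 − 60.6) + 19.9 = 25.42
anchor → Form Y (Group B): y = (5.3/2.3)(25.42 − 19.6) + 60.3 = 73.7

73.7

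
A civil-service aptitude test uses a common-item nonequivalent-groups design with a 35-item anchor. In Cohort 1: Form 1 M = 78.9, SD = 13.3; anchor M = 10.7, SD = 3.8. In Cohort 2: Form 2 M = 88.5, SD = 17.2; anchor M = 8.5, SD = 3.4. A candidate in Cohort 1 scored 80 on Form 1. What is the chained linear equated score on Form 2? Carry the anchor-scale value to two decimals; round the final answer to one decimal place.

Form 1 → anchor (Cohort 1): v = (3.8/13.3)(80 − 78.9) + 10.7 = 11.01
anchor → Form 2 (Cohort 2): y = (17.2/3.4)(11.01 − 8.5) + 88.5 = 101.2

101.2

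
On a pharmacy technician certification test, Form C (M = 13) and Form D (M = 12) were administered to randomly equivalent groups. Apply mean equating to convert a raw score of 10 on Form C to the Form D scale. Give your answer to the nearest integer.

Mean equating: y = x + (M_Y − M_X) = 10 + (12 − 13) = 9

9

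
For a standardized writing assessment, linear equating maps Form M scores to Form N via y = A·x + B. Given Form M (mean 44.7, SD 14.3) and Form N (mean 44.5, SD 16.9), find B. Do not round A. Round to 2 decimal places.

A = SD_Y / SD_X = 16.9 / 14.3 = 1.181818
B = M_Y − A·M_X = 44.5 − 1.181818 × 44.7 = -8.33

-8.33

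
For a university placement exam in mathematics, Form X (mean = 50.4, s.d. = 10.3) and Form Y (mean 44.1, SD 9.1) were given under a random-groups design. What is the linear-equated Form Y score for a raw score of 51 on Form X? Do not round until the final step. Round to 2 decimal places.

44.63

Linear equating: y = (SD_Y/SD_X)(x − M_X) + M_Y
y = (9.1/10.3)(51 − 50.4) + 44.1
y = 0.883495 × 0.6 + 44.1 = 0.5301 + 44.1 = 44.63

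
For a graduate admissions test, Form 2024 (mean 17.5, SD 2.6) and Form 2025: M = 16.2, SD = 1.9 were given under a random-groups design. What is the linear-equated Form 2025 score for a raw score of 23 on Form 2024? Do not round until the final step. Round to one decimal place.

20.2

Linear equating: y = (SD_Y/SD_X)(x − M_X) + M_Y
y = (1.9/2.6)(23 − 17.5) + 16.2
y = 0.730769 × 5.5 + 16.2 = 4.0192 + 16.2 = 20.2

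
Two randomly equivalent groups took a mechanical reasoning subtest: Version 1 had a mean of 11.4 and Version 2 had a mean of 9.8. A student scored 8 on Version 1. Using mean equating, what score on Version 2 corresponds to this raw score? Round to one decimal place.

Mean equating: y = x + (M_Y − M_X) = 8 + (9.8 − 11.4) = 6.4

6.4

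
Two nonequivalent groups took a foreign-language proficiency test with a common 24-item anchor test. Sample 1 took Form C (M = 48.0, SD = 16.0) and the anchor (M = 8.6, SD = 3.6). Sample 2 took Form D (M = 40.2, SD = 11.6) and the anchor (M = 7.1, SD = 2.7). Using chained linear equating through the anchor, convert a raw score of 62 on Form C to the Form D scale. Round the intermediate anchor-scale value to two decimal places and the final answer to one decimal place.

Form C → anchor (Sample 1): v = (3.6/16.0)(62 − 48.0) + 8.6 = 11.75
anchor → Form D (Sample 2): y = (11.6/2.7)(11.75 − 7.1) + 40.2 = 60.2

60.2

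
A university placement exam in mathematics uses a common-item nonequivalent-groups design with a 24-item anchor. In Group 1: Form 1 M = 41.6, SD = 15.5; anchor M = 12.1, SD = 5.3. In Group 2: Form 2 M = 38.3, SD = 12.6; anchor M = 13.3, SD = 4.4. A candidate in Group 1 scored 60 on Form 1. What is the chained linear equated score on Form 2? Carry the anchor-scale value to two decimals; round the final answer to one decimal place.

Form 1 → anchor (Group 1): v = (5.3/15.5)(60 − 41.6) + 12.1 = 18.39
anchor → Form 2 (Group 2): y = (12.6/4.4)(18.39 − 13.3) + 38.3 = 52.9

52.9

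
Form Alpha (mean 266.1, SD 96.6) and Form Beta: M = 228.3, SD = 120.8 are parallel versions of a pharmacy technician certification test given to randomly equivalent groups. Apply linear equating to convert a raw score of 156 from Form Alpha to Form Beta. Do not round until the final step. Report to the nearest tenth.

90.6

Linear equating: y = (SD_Y/SD_X)(x − M_X) + M_Y
y = (120.8/96.6)(156 − 266.1) + 228.3
y = 1.250518 × -110.1 + 228.3 = -137.6820 + 228.3 = 90.6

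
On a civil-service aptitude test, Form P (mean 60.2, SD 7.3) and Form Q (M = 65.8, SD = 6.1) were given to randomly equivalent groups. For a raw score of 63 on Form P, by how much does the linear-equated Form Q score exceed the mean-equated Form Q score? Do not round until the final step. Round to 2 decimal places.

-0.46

Mean-equated: 63 + (65.8 − 60.2) = 68.60
Linear-equated: (6.1/7.3)(63 − 60.2) + 65.8 = 68.140
Difference = 68.140 − 68.60 = -0.46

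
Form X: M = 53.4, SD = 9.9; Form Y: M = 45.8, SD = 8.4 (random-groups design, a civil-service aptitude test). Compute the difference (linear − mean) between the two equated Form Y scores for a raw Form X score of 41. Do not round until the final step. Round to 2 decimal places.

1.88

Mean-equated: 41 + (45.8 − 53.4) = 33.40
Linear-equated: (8.4/9.9)(41 − 53.4) + 45.8 = 35.279
Difference = 35.279 − 33.40 = 1.88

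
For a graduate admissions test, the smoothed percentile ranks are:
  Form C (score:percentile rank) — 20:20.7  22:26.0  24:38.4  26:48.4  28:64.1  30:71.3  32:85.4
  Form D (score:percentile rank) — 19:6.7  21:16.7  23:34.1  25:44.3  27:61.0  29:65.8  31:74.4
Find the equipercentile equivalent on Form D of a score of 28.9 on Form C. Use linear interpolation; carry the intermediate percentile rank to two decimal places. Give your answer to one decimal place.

PR of 28.9 on Form C: 64.1 + (28.9 − 28)/(30 − 28) × (71.3 − 64.1) = 67.34
On Form D, PR 67.34 falls between score 29 (PR 65.8) and 31 (PR 74.4).
Interpolate: 29 + (67.34 − 65.8)/(74.4 − 65.8) × (31 − 29) = 29.4

29.4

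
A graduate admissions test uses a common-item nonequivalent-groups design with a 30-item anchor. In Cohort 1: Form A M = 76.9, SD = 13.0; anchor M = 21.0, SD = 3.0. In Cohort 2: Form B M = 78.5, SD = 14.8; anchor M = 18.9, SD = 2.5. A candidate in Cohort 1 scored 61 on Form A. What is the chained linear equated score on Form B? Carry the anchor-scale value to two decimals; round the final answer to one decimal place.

69.2

Form A → anchor (Cohort 1): v = (3.0/13.0)(61 − 76.9) + 21.0 = 17.33
anchor → Form B (Cohort 2): y = (14.8/2.5)(17.33 − 18.9) + 78.5 = 69.2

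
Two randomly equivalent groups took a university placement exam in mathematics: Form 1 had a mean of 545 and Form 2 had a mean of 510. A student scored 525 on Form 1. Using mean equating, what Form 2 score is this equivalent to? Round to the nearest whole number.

490

Mean equating: y = x + (M_Y − M_X) = 525 + (510 − 545) = 490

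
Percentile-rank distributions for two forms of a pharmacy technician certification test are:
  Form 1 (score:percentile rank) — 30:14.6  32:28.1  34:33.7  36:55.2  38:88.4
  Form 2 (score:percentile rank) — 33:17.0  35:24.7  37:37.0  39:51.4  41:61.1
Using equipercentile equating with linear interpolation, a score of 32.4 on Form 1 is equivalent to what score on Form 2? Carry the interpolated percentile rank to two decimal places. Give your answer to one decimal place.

35.7

PR of 32.4 on Form 1: 28.1 + (32.4 − 32)/(34 − 32) × (33.7 − 28.1) = 29.22
On Form 2, PR 29.22 falls between score 35 (PR 24.7) and 37 (PR 37.0).
Interpolate: 35 + (29.22 − 24.7)/(37.0 − 24.7) × (37 − 35) = 35.7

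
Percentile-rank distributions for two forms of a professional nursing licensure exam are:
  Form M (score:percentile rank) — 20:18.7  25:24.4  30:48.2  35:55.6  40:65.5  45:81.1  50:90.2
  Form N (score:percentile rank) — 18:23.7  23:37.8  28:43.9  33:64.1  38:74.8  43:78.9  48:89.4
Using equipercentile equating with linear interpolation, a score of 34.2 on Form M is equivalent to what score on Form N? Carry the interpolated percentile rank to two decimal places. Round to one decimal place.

30.6

PR of 34.2 on Form M: 48.2 + (34.2 − 30)/(35 − 30) × (55.6 − 48.2) = 54.42
On Form N, PR 54.42 falls between score 28 (PR 43.9) and 33 (PR 64.1).
Interpolate: 28 + (54.42 − 43.9)/(64.1 − 43.9) × (33 − 28) = 30.6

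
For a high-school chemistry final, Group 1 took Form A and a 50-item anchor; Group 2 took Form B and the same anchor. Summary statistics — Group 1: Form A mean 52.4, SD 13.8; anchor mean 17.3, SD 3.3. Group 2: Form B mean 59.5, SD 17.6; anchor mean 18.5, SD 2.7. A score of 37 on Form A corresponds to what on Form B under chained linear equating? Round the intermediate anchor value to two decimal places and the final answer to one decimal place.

27.7

Form A → anchor (Group 1): v = (3.3/13.8)(37 − 52.4) + 17.3 = 13.62
anchor → Form B (Group 2): y = (17.6/2.7)(13.62 − 18.5) + 59.5 = 27.7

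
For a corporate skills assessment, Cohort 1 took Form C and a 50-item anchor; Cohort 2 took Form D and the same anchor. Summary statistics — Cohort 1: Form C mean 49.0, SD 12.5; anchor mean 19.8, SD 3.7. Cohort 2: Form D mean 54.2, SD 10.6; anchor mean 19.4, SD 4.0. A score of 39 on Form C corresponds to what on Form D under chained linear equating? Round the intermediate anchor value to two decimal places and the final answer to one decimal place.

47.4

Form C → anchor (Cohort 1): v = (3.7/12.5)(39 − 49.0) + 19.8 = 16.84
anchor → Form D (Cohort 2): y = (10.6/4.0)(16.84 − 19.4) + 54.2 = 47.4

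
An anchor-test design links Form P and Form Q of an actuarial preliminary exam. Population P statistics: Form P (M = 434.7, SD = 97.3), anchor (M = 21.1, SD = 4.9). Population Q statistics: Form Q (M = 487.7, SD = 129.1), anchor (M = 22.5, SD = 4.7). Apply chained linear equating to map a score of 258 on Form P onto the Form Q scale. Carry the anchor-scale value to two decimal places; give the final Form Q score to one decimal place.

204.8

Form P → anchor (Population P): v = (4.9/97.3)(258 − 434.7) + 21.1 = 12.20
anchor → Form Q (Population Q): y = (129.1/4.7)(12.20 − 22.5) + 487.7 = 204.8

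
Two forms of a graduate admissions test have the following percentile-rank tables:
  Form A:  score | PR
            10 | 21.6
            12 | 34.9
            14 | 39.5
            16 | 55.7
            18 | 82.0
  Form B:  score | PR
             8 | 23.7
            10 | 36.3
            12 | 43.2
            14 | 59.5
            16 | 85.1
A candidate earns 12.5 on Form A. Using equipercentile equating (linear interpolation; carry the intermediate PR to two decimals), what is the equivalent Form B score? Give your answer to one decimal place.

10.0

PR of 12.5 on Form A: 34.9 + (12.5 − 12)/(14 − 12) × (39.5 − 34.9) = 36.05
On Form B, PR 36.05 falls between score 8 (PR 23.7) and 10 (PR 36.3).
Interpolate: 8 + (36.05 − 23.7)/(36.3 − 23.7) × (10 − 8) = 10.0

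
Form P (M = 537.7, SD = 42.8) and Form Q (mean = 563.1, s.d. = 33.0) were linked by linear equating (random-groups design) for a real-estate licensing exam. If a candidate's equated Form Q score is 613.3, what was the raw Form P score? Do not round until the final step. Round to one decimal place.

Invert y = (SD_Y/SD_X)(x − M_X) + M_Y:
x = (SD_X/SD_Y)(y − M_Y) + M_X = (42.8/33.0)(613.3 − 563.1) + 537.7
x = 1.296970 × 50.200 + 537.7 = 602.8

602.8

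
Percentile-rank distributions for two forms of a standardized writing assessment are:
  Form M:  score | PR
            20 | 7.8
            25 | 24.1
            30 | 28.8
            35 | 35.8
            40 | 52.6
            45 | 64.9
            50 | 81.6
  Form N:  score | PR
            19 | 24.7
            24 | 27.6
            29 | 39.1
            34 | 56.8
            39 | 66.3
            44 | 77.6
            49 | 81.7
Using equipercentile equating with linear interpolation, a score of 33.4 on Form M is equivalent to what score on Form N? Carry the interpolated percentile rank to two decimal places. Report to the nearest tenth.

PR of 33.4 on Form M: 28.8 + (33.4 − 30)/(35 − 30) × (35.8 − 28.8) = 33.56
On Form N, PR 33.56 falls between score 24 (PR 27.6) and 29 (PR 39.1).
Interpolate: 24 + (33.56 − 27.6)/(39.1 − 27.6) × (29 − 24) = 26.6

26.6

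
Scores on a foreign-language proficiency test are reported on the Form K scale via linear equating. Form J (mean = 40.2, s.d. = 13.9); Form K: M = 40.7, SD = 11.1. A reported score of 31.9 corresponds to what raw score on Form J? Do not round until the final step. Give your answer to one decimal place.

Invert y = (SD_Y/SD_X)(x − M_X) + M_Y:
x = (SD_X/SD_Y)(y − M_Y) + M_X = (13.9/11.1)(31.9 − 40.7) + 40.2
x = 1.252252 × -8.800 + 40.2 = 29.2

29.2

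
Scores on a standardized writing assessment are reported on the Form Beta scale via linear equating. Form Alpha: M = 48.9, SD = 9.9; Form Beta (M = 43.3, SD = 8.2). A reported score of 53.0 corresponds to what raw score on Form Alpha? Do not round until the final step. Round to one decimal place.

60.6

Invert y = (SD_Y/SD_X)(x − M_X) + M_Y:
x = (SD_X/SD_Y)(y − M_Y) + M_X = (9.9/8.2)(53.0 − 43.3) + 48.9
x = 1.207317 × 9.700 + 48.9 = 60.6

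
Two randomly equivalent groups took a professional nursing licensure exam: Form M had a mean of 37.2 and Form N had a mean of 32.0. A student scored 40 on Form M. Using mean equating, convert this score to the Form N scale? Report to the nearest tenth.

34.8

Mean equating: y = x + (M_Y − M_X) = 40 + (32.0 − 37.2) = 34.8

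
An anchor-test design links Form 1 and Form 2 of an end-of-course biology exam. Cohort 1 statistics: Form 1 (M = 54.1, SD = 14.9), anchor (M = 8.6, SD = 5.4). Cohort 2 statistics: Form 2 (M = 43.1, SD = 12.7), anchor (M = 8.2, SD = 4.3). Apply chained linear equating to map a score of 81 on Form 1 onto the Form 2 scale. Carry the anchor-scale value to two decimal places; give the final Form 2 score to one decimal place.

73.1

Form 1 → anchor (Cohort 1): v = (5.4/14.9)(81 − 54.1) + 8.6 = 18.35
anchor → Form 2 (Cohort 2): y = (12.7/4.3)(18.35 − 8.2) + 43.1 = 73.1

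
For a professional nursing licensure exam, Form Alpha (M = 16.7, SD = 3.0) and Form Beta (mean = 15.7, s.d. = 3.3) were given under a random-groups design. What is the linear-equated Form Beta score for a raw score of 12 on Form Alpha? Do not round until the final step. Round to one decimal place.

Linear equating: y = (SD_Y/SD_X)(x − M_X) + M_Y
y = (3.3/3.0)(12 − 16.7) + 15.7
y = 1.100000 × -4.7 + 15.7 = -5.1700 + 15.7 = 10.5

10.5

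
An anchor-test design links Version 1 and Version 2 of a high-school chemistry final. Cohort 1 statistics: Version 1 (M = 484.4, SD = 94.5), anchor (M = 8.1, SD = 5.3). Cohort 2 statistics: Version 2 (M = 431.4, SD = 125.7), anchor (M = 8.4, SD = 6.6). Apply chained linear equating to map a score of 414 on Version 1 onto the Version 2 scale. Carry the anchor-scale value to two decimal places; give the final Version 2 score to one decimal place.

Version 1 → anchor (Cohort 1): v = (5.3/94.5)(414 − 484.4) + 8.1 = 4.15
anchor → Version 2 (Cohort 2): y = (125.7/6.6)(4.15 − 8.4) + 431.4 = 350.5

350.5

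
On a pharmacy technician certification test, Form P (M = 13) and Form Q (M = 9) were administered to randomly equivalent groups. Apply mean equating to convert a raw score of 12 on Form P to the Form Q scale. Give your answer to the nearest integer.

Mean equating: y = x + (M_Y − M_X) = 12 + (9 − 13) = 8

8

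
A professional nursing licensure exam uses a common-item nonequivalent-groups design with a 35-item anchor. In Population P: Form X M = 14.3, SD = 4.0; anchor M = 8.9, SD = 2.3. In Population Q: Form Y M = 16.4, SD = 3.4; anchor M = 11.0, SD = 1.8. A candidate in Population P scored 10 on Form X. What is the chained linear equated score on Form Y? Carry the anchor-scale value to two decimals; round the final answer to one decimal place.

Form X → anchor (Population P): v = (2.3/4.0)(10 − 14.3) + 8.9 = 6.43
anchor → Form Y (Population Q): y = (3.4/1.8)(6.43 − 11.0) + 16.4 = 7.8

7.8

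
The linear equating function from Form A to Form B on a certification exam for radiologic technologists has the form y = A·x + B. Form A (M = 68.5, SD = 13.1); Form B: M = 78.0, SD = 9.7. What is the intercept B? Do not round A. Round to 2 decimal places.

27.28

A = SD_Y / SD_X = 9.7 / 13.1 = 0.740458
B = M_Y − A·M_X = 78.0 − 0.740458 × 68.5 = 27.28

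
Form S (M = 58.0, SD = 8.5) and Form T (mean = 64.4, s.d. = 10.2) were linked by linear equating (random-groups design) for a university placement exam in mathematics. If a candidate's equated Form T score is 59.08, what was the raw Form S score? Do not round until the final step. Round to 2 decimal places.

53.57

Invert y = (SD_Y/SD_X)(x − M_X) + M_Y:
x = (SD_X/SD_Y)(y − M_Y) + M_X = (8.5/10.2)(59.08 − 64.4) + 58.0
x = 0.833333 × -5.320 + 58.0 = 53.57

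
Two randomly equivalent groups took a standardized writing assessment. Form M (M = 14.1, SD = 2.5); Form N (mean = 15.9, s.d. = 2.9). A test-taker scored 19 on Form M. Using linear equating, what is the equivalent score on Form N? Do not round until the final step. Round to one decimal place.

21.6

Linear equating: y = (SD_Y/SD_X)(x − M_X) + M_Y
y = (2.9/2.5)(19 − 14.1) + 15.9
y = 1.160000 × 4.9 + 15.9 = 5.6840 + 15.9 = 21.6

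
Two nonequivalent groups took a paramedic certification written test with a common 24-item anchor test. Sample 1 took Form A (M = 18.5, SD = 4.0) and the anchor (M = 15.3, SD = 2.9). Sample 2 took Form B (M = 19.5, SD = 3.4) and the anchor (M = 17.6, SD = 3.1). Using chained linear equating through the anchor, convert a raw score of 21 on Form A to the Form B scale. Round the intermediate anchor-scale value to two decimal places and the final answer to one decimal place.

19.0

Form A → anchor (Sample 1): v = (2.9/4.0)(21 − 18.5) + 15.3 = 17.11
anchor → Form B (Sample 2): y = (3.4/3.1)(17.11 − 17.6) + 19.5 = 19.0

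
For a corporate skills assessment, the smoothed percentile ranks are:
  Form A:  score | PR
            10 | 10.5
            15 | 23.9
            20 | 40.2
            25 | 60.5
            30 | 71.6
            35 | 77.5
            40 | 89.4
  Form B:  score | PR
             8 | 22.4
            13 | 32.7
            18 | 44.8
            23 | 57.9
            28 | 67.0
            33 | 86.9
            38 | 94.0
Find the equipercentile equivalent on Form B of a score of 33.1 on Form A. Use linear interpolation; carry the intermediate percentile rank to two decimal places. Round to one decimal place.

30.1

PR of 33.1 on Form A: 71.6 + (33.1 − 30)/(35 − 30) × (77.5 − 71.6) = 75.26
On Form B, PR 75.26 falls between score 28 (PR 67.0) and 33 (PR 86.9).
Interpolate: 28 + (75.26 − 67.0)/(86.9 − 67.0) × (33 − 28) = 30.1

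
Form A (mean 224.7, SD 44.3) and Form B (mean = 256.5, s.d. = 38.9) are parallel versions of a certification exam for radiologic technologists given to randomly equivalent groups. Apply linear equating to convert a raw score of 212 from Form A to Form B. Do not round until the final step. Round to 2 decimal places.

Linear equating: y = (SD_Y/SD_X)(x − M_X) + M_Y
y = (38.9/44.3)(212 − 224.7) + 256.5
y = 0.878104 × -12.7 + 256.5 = -11.1519 + 256.5 = 245.35

245.35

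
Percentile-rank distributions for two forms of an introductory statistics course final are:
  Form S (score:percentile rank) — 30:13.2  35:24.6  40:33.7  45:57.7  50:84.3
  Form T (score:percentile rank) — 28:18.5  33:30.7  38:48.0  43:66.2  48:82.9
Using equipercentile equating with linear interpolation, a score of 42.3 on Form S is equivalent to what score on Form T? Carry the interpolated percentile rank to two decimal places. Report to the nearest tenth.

PR of 42.3 on Form S: 33.7 + (42.3 − 40)/(45 − 40) × (57.7 − 33.7) = 44.74
On Form T, PR 44.74 falls between score 33 (PR 30.7) and 38 (PR 48.0).
Interpolate: 33 + (44.74 − 30.7)/(48.0 − 30.7) × (38 − 33) = 37.1

37.1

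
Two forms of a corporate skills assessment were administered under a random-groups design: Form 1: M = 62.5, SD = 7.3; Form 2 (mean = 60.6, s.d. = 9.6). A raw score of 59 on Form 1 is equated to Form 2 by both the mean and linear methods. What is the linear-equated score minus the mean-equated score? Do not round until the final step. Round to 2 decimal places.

-1.10

Mean-equated: 59 + (60.6 − 62.5) = 57.10
Linear-equated: (9.6/7.3)(59 − 62.5) + 60.6 = 55.997
Difference = 55.997 − 57.10 = -1.10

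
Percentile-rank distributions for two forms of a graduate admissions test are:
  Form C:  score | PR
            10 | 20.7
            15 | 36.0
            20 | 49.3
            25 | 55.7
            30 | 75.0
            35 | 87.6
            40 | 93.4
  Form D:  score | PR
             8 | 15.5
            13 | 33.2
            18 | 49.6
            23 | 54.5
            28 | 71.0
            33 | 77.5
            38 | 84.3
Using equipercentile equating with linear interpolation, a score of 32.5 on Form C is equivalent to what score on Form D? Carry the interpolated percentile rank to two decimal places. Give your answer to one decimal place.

PR of 32.5 on Form C: 75.0 + (32.5 − 30)/(35 − 30) × (87.6 − 75.0) = 81.30
On Form D, PR 81.30 falls between score 33 (PR 77.5) and 38 (PR 84.3).
Interpolate: 33 + (81.30 − 77.5)/(84.3 − 77.5) × (38 − 33) = 35.8

35.8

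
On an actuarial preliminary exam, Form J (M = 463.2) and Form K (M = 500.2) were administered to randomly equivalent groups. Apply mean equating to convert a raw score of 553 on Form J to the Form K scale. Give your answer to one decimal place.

Mean equating: y = x + (M_Y − M_X) = 553 + (500.2 − 463.2) = 590.0

590.0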